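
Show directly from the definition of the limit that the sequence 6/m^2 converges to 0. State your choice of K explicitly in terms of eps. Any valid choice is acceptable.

Let eps > 0. For m ≥ 1, |6/m^2 − 0| = 6/m^2.
6/m^2 < eps ⇔ m^2 > 6/eps ⇔ m > (6/eps)^{1/2}.
Take K = (6/eps)^{1/2}. Then m > K implies 6/m^2 < eps.

K = (6/eps)^{1/2}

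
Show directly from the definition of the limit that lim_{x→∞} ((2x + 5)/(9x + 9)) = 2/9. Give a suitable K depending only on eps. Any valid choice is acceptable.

K = (1/3)/eps

Fix eps > 0. We seek K > 0 such that x > K implies |(2x + 5)/(9x + 9) − (2/9)| < eps.
(2x + 5)/(9x + 9) − (2/9) = (9(2x + 5) − 2(9x + 9)) / (9(9x + 9)) = 27/(9(9x + 9)).
For x > 0 we have 9x + 9 > 9x, so |(2x + 5)/(9x + 9) − (2/9)| = 27/(9(9x + 9)) < 27/(9·9x) = (1/3)/x.
Thus |(2x + 5)/(9x + 9) − (2/9)| < eps whenever x > (1/3)/eps.
Take K = (1/3)/eps. If x > K then |(2x + 5)/(9x + 9) − (2/9)| < (1/3)/x < eps.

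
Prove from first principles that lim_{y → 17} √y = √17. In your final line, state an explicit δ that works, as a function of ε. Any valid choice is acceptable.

δ = min(17, √17·ε)

Let ε > 0. We want δ > 0 such that 0 < |y − 17| < δ implies |√y − √17| < ε.
Multiplying by the conjugate, |√y − √17| = |y − 17|/(√y + √17).
Restrict δ ≤ 17 so that |y − 17| < 17 forces y > 0, and then √y + √17 > √17.
Hence |√y − √17| < |y − 17|/√17, which is < ε once |y − 17| < √17·ε.
Take δ = min(17, √17·ε). If 0 < |y − 17| < δ then y > 0 and |√y − √17| < |y − 17|/√17 < ε.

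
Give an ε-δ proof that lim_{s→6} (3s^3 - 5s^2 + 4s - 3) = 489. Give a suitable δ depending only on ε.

Suppose ε > 0. We want δ > 0 such that 0 < |s − 6| < δ implies |(3s^3 - 5s^2 + 4s - 3) − 489| < ε.
(3s^3 - 5s^2 + 4s - 3) − 489 = 3s^3 - 5s^2 + 4s - 492 = (s − 6)(3s^2 + 13s + 82).
So |(3s^3 - 5s^2 + 4s - 3) − 489| = |s − 6|·|3s^2 + 13s + 82|.
Require δ ≤ 1. Then |s − 6| < 1 gives |s| < 7, and by the triangle inequality |3s^2 + 13s + 82| ≤ 3·7^2 + 13·7 + 82 = 320.
Hence |(3s^3 - 5s^2 + 4s - 3) − 489| ≤ 320|s − 6| < ε provided |s − 6| < ε/320.
Choosing δ = min(1, ε/320) ensures both conditions, hence |(3s^3 - 5s^2 + 4s - 3) − 489| < ε.

δ = min(1, ε/320)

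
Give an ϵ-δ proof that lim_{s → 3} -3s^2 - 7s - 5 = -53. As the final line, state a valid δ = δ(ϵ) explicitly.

Let ϵ > 0. We want δ > 0 such that 0 < |s − 3| < δ implies |(-3s^2 - 7s - 5) + 53| < ϵ.
(-3s^2 - 7s - 5) + 53 = -3s^2 - 7s + 48 = (s − 3)(-3s - 16).
So |(-3s^2 - 7s - 5) + 53| = |s − 3|·|-3s - 16|.
Assume first that |s − 3| < 2, so |s| < 5. Then |-3s - 16| ≤ 3·5 + 16 = 31.
Hence |(-3s^2 - 7s - 5) + 53| ≤ 31|s − 3| < ϵ provided |s − 3| < ϵ/31.
Choosing δ = min(2, ϵ/31) ensures both conditions, hence |(-3s^2 - 7s - 5) + 53| < ϵ.

δ = min(2, ϵ/31)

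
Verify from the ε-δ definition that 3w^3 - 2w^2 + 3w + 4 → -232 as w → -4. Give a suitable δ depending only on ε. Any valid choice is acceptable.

δ = min(1, ε/204)

Let ε > 0 be given. We want δ > 0 such that 0 < |w + 4| < δ implies |(3w^3 - 2w^2 + 3w + 4) + 232| < ε.
(3w^3 - 2w^2 + 3w + 4) + 232 = 3w^3 - 2w^2 + 3w + 236 = (w + 4)(3w^2 - 14w + 59).
So |(3w^3 - 2w^2 + 3w + 4) + 232| = |w + 4|·|3w^2 - 14w + 59|.
Require δ ≤ 1. Then |w + 4| < 1 gives |w| < 5, and by the triangle inequality |3w^2 - 14w + 59| ≤ 3·5^2 + 14·5 + 59 = 204.
Hence |(3w^3 - 2w^2 + 3w + 4) + 232| ≤ 204|w + 4| < ε provided |w + 4| < ε/204.
Choosing δ = min(1, ε/204) ensures both conditions, hence |(3w^3 - 2w^2 + 3w + 4) + 232| < ε.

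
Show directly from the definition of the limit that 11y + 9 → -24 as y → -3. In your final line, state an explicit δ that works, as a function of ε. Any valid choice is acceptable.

Let ε > 0. We need δ > 0 so that 0 < |y + 3| < δ implies |(11y + 9) + 24| < ε.
Since (11y + 9) + 24 = 11(y + 3), we have |(11y + 9) + 24| = 11|y + 3|.
Thus it suffices that |y + 3| < ε/11.
Take δ = ε/11. If 0 < |y + 3| < δ then |(11y + 9) + 24| = 11|y + 3| < 11·(ε/11) = ε.

δ = ε/11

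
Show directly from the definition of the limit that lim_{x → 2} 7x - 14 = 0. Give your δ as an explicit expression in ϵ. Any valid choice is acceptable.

Fix ϵ > 0. We need δ > 0 so that 0 < |x − 2| < δ implies |(7x - 14)| < ϵ.
Since (7x - 14) = 7(x − 2), we have |(7x - 14)| = 7|x − 2|.
Thus it suffices that |x − 2| < ϵ/7.
Take δ = ϵ/7. If 0 < |x − 2| < δ then |(7x - 14)| = 7|x − 2| < 7·(ϵ/7) = ϵ.

δ = ϵ/7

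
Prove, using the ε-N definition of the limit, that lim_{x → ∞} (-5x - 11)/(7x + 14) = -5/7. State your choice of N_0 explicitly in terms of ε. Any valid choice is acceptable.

N_0 = (1/7)/ε

Let ε > 0 be given. We seek N_0 > 0 such that x > N_0 implies |(-5x - 11)/(7x + 14) + 5/7| < ε.
(-5x - 11)/(7x + 14) + 5/7 = (7(-5x - 11) − (-5)(7x + 14)) / (7(7x + 14)) = -7/(7(7x + 14)).
For x > 0 we have 7x + 14 > 7x, so |(-5x - 11)/(7x + 14) + 5/7| = 7/(7(7x + 14)) < 7/(7·7x) = (1/7)/x.
Thus |(-5x - 11)/(7x + 14) + 5/7| < ε whenever x > (1/7)/ε.
Take N_0 = (1/7)/ε. If x > N_0 then |(-5x - 11)/(7x + 14) + 5/7| < (1/7)/x < ε.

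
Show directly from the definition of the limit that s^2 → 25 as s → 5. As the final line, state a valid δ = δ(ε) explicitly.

δ = min(1, ε/11)

Suppose ε > 0. We seek δ > 0 with 0 < |s − 5| < δ ⇒ |s^2 − 25| < ε.
Factor: s^2 − 25 = (s − 5)(s + 5), so |s^2 − 25| = |s − 5|·|s + 5|.
Restrict δ ≤ 1. Then |s − 5| < 1 gives |s| < 6, so by the triangle inequality |s + 5| ≤ 6 + 5 = 11.
Hence |s^2 − 25| ≤ 11|s − 5|, which is < ε once |s − 5| < ε/11.
Take δ = min(1, ε/11). If 0 < |s − 5| < δ then both bounds hold and |s^2 − 25| ≤ 11|s − 5| < 11·(ε/11) = ε.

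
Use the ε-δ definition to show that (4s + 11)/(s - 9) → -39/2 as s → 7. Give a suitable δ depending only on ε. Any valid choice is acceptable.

δ = min(1, (2/47)ε)

Let ε > 0 be given. We want δ > 0 with 0 < |s − 7| < δ ⇒ |(4s + 11)/(s - 9) + 39/2| < ε.
Combining over a common denominator, (4s + 11)/(s - 9) + 39/2 = [(4s + 11)·(-2) − 39·(s - 9)] / [(-2)·(s - 9)] = -47(s − 7) / ((-2)(s - 9)).
So |(4s + 11)/(s - 9) + 39/2| = 47|s − 7| / (2·|s − 9|).
Restrict δ ≤ 1. Then |s − 7| < 1 gives |s − 9| = |(s − 7) + (-2)| ≥ 2 − 1 = 1.
Hence |(4s + 11)/(s - 9) + 39/2| < 47|s − 7|/(2·1) = (47/2)|s − 7|, which is < ε once |s − 7| < (2/47)ε.
Take δ = min(1, (2/47)ε). Then 0 < |s − 7| < δ forces both bounds, so |(4s + 11)/(s - 9) + 39/2| < ε.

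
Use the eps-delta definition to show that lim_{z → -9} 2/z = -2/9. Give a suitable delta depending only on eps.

delta = min(9/2, (81/4)eps)

Fix eps > 0. We seek delta > 0 such that 0 < |z + 9| < delta implies |2/z + 2/9| < eps.
|2/z + 2/9| = 2·|-9 − z|/(9·|z|) = 2|z + 9|/(9|z|).
Restrict delta ≤ 9/2. Then |z + 9| < 9/2 gives |z| > 9/2, so 9|z| > 81/2.
Then |2/z + 2/9| < 2|z + 9|/(81/2), which is < eps when |z + 9| < (81/4)eps.
Take delta = min(9/2, (81/4)eps). Then 0 < |z + 9| < delta gives both |z + 9| < 9/2 and |z + 9| < (81/4)eps, so |2/z + 2/9| < eps.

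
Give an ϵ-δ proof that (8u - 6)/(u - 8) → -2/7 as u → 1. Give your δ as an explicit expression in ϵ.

Let ϵ > 0 be given. We want δ > 0 with 0 < |u − 1| < δ ⇒ |(8u - 6)/(u - 8) + 2/7| < ϵ.
Combining over a common denominator, (8u - 6)/(u - 8) + 2/7 = [(8u - 6)·(-7) − 2·(u - 8)] / [(-7)·(u - 8)] = -58(u − 1) / ((-7)(u - 8)).
So |(8u - 6)/(u - 8) + 2/7| = 58|u − 1| / (7·|u − 8|).
Restrict δ ≤ 7/2. Then |u − 1| < 7/2 gives |u − 8| = |(u − 1) + (-7)| ≥ 7 − 7/2 = 7/2.
Hence |(8u - 6)/(u - 8) + 2/7| < 58|u − 1|/(7·(7/2)) = (116/49)|u − 1|, which is < ϵ once |u − 1| < (49/116)ϵ.
Take δ = min(7/2, (49/116)ϵ). Then 0 < |u − 1| < δ forces both bounds, so |(8u - 6)/(u - 8) + 2/7| < ϵ.

δ = min(7/2, (49/116)ϵ)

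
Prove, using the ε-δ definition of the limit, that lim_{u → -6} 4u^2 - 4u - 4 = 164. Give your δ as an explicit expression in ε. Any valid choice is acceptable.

Let ε > 0 be given. We want δ > 0 such that 0 < |u + 6| < δ implies |(4u^2 - 4u - 4) − 164| < ε.
(4u^2 - 4u - 4) − 164 = 4u^2 - 4u - 168 = (u + 6)(4u - 28).
So |(4u^2 - 4u - 4) − 164| = |u + 6|·|4u - 28|.
Require δ ≤ 1. Then |u + 6| < 1 gives |u| < 7, and by the triangle inequality |4u - 28| ≤ 4·7 + 28 = 56.
Hence |(4u^2 - 4u - 4) − 164| ≤ 56|u + 6| < ε provided |u + 6| < ε/56.
Choosing δ = min(1, ε/56) ensures both conditions, hence |(4u^2 - 4u - 4) − 164| < ε.

δ = min(1, ε/56)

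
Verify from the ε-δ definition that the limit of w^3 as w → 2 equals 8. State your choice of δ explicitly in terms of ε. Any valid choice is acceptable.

Let ε > 0 be given. We seek δ > 0 with 0 < |w − 2| < δ ⇒ |w^3 − 8| < ε.
Factor: w^3 − 8 = (w − 2)(w^2 + 2w + 4), so |w^3 − 8| = |w − 2|·|w^2 + 2w + 4|.
Restrict δ ≤ 1. Then |w − 2| < 1 gives |w| < 3, so by the triangle inequality |w^2 + 2w + 4| ≤ 3^2 + 2·3 + 4 = 19.
Hence |w^3 − 8| ≤ 19|w − 2|, which is < ε once |w − 2| < ε/19.
Take δ = min(1, ε/19). If 0 < |w − 2| < δ then both bounds hold and |w^3 − 8| ≤ 19|w − 2| < 19·(ε/19) = ε.

δ = min(1, ε/19)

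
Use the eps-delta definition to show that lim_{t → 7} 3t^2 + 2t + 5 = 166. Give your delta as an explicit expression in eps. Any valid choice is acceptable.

delta = min(1, eps/47)

Fix eps > 0. We want delta > 0 such that 0 < |t − 7| < delta implies |(3t^2 + 2t + 5) − 166| < eps.
(3t^2 + 2t + 5) − 166 = 3t^2 + 2t - 161 = (t − 7)(3t + 23).
So |(3t^2 + 2t + 5) − 166| = |t − 7|·|3t + 23|.
Require delta ≤ 1. Then |t − 7| < 1 gives |t| < 8, and by the triangle inequality |3t + 23| ≤ 3·8 + 23 = 47.
Hence |(3t^2 + 2t + 5) − 166| ≤ 47|t − 7| < eps provided |t − 7| < eps/47.
Take delta = min(1, eps/47). Then 0 < |t − 7| < delta gives both |t − 7| < 1 and |t − 7| < eps/47, so |(3t^2 + 2t + 5) − 166| < eps.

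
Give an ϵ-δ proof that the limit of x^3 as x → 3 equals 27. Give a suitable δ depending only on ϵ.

Fix ϵ > 0. We seek δ > 0 with 0 < |x − 3| < δ ⇒ |x^3 − 27| < ϵ.
Factor: x^3 − 27 = (x − 3)(x^2 + 3x + 9), so |x^3 − 27| = |x − 3|·|x^2 + 3x + 9|.
Impose δ ≤ 1 so that |x| < 4; then |x^2 + 3x + 9| ≤ 37.
Hence |x^3 − 27| ≤ 37|x − 3|, which is < ϵ once |x − 3| < ϵ/37.
Take δ = min(1, ϵ/37). If 0 < |x − 3| < δ then both bounds hold and |x^3 − 27| ≤ 37|x − 3| < 37·(ϵ/37) = ϵ.

δ = min(1, ϵ/37)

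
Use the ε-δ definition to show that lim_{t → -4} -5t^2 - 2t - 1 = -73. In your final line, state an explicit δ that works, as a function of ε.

δ = min(2, ε/48)

Suppose ε > 0. We want δ > 0 such that 0 < |t + 4| < δ implies |(-5t^2 - 2t - 1) + 73| < ε.
(-5t^2 - 2t - 1) + 73 = -5t^2 - 2t + 72 = (t + 4)(-5t + 18).
So |(-5t^2 - 2t - 1) + 73| = |t + 4|·|-5t + 18|.
Assume first that |t + 4| < 2, so |t| < 6. Then |-5t + 18| ≤ 5·6 + 18 = 48.
Hence |(-5t^2 - 2t - 1) + 73| ≤ 48|t + 4| < ε provided |t + 4| < ε/48.
Choosing δ = min(2, ε/48) ensures both conditions, hence |(-5t^2 - 2t - 1) + 73| < ε.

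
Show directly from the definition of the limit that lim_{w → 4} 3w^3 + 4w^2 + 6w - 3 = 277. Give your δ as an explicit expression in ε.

Let ε > 0. We want δ > 0 such that 0 < |w − 4| < δ implies |(3w^3 + 4w^2 + 6w - 3) − 277| < ε.
(3w^3 + 4w^2 + 6w - 3) − 277 = 3w^3 + 4w^2 + 6w - 280 = (w − 4)(3w^2 + 16w + 70).
So |(3w^3 + 4w^2 + 6w - 3) − 277| = |w − 4|·|3w^2 + 16w + 70|.
Assume first that |w − 4| < 1, so |w| < 5. Then |3w^2 + 16w + 70| ≤ 3·5^2 + 16·5 + 70 = 225.
Hence |(3w^3 + 4w^2 + 6w - 3) − 277| ≤ 225|w − 4| < ε provided |w − 4| < ε/225.
Take δ = min(1, ε/225). Then 0 < |w − 4| < δ gives both |w − 4| < 1 and |w − 4| < ε/225, so |(3w^3 + 4w^2 + 6w - 3) − 277| < ε.

δ = min(1, ε/225)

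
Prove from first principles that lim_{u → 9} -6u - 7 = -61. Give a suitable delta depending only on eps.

Fix eps > 0. We need delta > 0 so that 0 < |u − 9| < delta implies |(-6u - 7) + 61| < eps.
Since (-6u - 7) + 61 = -6(u − 9), we have |(-6u - 7) + 61| = 6|u − 9|.
So 6|u − 9| < eps exactly when |u − 9| < eps/6.
Choosing delta = eps/6 gives |(-6u - 7) + 61| = 6|u − 9| < eps whenever |u − 9| < delta.

delta = eps/6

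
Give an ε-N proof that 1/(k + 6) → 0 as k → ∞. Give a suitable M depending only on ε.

Let ε > 0. For k ≥ 1, |1/(k + 6) − 0| = 1/(k + 6) ≤ 1/k.
We need 1/k < ε, i.e. k > 1/ε.
Take M = 1/ε. If k > M then |1/(k + 6)| ≤ 1/k < ε.

M = 1/ε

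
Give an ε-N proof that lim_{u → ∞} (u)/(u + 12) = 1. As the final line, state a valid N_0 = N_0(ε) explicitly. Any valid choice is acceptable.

N_0 = 12/ε

Suppose ε > 0. We seek N_0 > 0 such that u > N_0 implies |(u)/(u + 12) − 1| < ε.
(u)/(u + 12) − 1 = ((u) − (u + 12)) / ((u + 12)) = -12/((u + 12)).
For u > 0 we have u + 12 > u, so |(u)/(u + 12) − 1| = 12/((u + 12)) < 12/(u) = 12/u.
Thus |(u)/(u + 12) − 1| < ε whenever u > 12/ε.
Take N_0 = 12/ε. If u > N_0 then |(u)/(u + 12) − 1| < 12/u < ε.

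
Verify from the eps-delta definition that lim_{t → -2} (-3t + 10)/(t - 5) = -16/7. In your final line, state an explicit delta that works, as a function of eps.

delta = min(7/2, (49/10)eps)

Fix eps > 0. We want delta > 0 with 0 < |t + 2| < delta ⇒ |(-3t + 10)/(t - 5) + 16/7| < eps.
Combining over a common denominator, (-3t + 10)/(t - 5) + 16/7 = [(-3t + 10)·(-7) − 16·(t - 5)] / [(-7)·(t - 5)] = 5(t + 2) / ((-7)(t - 5)).
So |(-3t + 10)/(t - 5) + 16/7| = 5|t + 2| / (7·|t − 5|).
Require delta ≤ 7/2, so |t − 5| ≥ |-7| − |t + 2| > 7 − 7/2 = 7/2.
Hence |(-3t + 10)/(t - 5) + 16/7| < 5|t + 2|/(7·(7/2)) = (10/49)|t + 2|, which is < eps once |t + 2| < (49/10)eps.
Take delta = min(7/2, (49/10)eps). Then 0 < |t + 2| < delta forces both bounds, so |(-3t + 10)/(t - 5) + 16/7| < eps.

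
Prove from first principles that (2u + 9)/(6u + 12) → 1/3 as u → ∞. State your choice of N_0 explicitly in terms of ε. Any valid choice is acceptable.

N_0 = (5/6)/ε

Suppose ε > 0. We seek N_0 > 0 such that u > N_0 implies |(2u + 9)/(6u + 12) − (1/3)| < ε.
(2u + 9)/(6u + 12) − (1/3) = (6(2u + 9) − 2(6u + 12)) / (6(6u + 12)) = 30/(6(6u + 12)).
For u > 0 we have 6u + 12 > 6u, so |(2u + 9)/(6u + 12) − (1/3)| = 30/(6(6u + 12)) < 30/(6·6u) = (5/6)/u.
Thus |(2u + 9)/(6u + 12) − (1/3)| < ε whenever u > (5/6)/ε.
Take N_0 = (5/6)/ε. If u > N_0 then |(2u + 9)/(6u + 12) − (1/3)| < (5/6)/u < ε.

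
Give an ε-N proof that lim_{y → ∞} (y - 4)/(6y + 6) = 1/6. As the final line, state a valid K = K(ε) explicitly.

K = (5/6)/ε

Let ε > 0. We seek K > 0 such that y > K implies |(y - 4)/(6y + 6) − (1/6)| < ε.
(y - 4)/(6y + 6) − (1/6) = (6(y - 4) − (6y + 6)) / (6(6y + 6)) = -30/(6(6y + 6)).
For y > 0 we have 6y + 6 > 6y, so |(y - 4)/(6y + 6) − (1/6)| = 30/(6(6y + 6)) < 30/(6·6y) = (5/6)/y.
Thus |(y - 4)/(6y + 6) − (1/6)| < ε whenever y > (5/6)/ε.
Take K = (5/6)/ε. If y > K then |(y - 4)/(6y + 6) − (1/6)| < (5/6)/y < ε.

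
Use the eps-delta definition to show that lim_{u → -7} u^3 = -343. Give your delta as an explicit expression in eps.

Let eps > 0. We seek delta > 0 with 0 < |u + 7| < delta ⇒ |u^3 + 343| < eps.
Factor: u^3 + 343 = (u + 7)(u^2 - 7u + 49), so |u^3 + 343| = |u + 7|·|u^2 - 7u + 49|.
Impose delta ≤ 1 so that |u| < 8; then |u^2 - 7u + 49| ≤ 169.
Hence |u^3 + 343| ≤ 169|u + 7|, which is < eps once |u + 7| < eps/169.
Take delta = min(1, eps/169). If 0 < |u + 7| < delta then both bounds hold and |u^3 + 343| ≤ 169|u + 7| < 169·(eps/169) = eps.

delta = min(1, eps/169)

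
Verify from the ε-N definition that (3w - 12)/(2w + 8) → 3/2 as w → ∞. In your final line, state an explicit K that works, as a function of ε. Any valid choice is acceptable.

Let ε > 0 be given. We seek K > 0 such that w > K implies |(3w - 12)/(2w + 8) − (3/2)| < ε.
(3w - 12)/(2w + 8) − (3/2) = (2(3w - 12) − 3(2w + 8)) / (2(2w + 8)) = -48/(2(2w + 8)).
For w > 0 we have 2w + 8 > 2w, so |(3w - 12)/(2w + 8) − (3/2)| = 48/(2(2w + 8)) < 48/(2·2w) = 12/w.
Thus |(3w - 12)/(2w + 8) − (3/2)| < ε whenever w > 12/ε.
Take K = 12/ε. If w > K then |(3w - 12)/(2w + 8) − (3/2)| < 12/w < ε.

K = 12/ε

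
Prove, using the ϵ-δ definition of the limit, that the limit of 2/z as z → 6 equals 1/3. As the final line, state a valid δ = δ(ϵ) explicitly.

δ = min(3, 9ϵ)

Fix ϵ > 0. We seek δ > 0 such that 0 < |z − 6| < δ implies |2/z − (1/3)| < ϵ.
|2/z − (1/3)| = 2·|6 − z|/(6·|z|) = 2|z − 6|/(6|z|).
Require δ ≤ 3 so that |z| > 6 − 3 = 3, hence 6|z| > 18.
Then |2/z − (1/3)| < 2|z − 6|/18, which is < ϵ when |z − 6| < 9ϵ.
Take δ = min(3, 9ϵ). Then 0 < |z − 6| < δ gives both |z − 6| < 3 and |z − 6| < 9ϵ, so |2/z − (1/3)| < ϵ.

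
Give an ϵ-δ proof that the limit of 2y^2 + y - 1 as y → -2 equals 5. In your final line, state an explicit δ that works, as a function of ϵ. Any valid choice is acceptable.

δ = min(1, ϵ/9)

Let ϵ > 0. We want δ > 0 such that 0 < |y + 2| < δ implies |(2y^2 + y - 1) − 5| < ϵ.
(2y^2 + y - 1) − 5 = 2y^2 + y - 6 = (y + 2)(2y - 3).
So |(2y^2 + y - 1) − 5| = |y + 2|·|2y - 3|.
Assume first that |y + 2| < 1, so |y| < 3. Then |2y - 3| ≤ 2·3 + 3 = 9.
Hence |(2y^2 + y - 1) − 5| ≤ 9|y + 2| < ϵ provided |y + 2| < ϵ/9.
Take δ = min(1, ϵ/9). Then 0 < |y + 2| < δ gives both |y + 2| < 1 and |y + 2| < ϵ/9, so |(2y^2 + y - 1) − 5| < ϵ.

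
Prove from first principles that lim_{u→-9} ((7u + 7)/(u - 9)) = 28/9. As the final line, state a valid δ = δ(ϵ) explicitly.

δ = min(9, (81/35)ϵ)

Let ϵ > 0 be given. We want δ > 0 with 0 < |u + 9| < δ ⇒ |(7u + 7)/(u - 9) − (28/9)| < ϵ.
Combining over a common denominator, (7u + 7)/(u - 9) − (28/9) = [(7u + 7)·(-18) − (-56)·(u - 9)] / [(-18)·(u - 9)] = -70(u + 9) / ((-18)(u - 9)).
So |(7u + 7)/(u - 9) − (28/9)| = 70|u + 9| / (18·|u − 9|).
Require δ ≤ 9, so |u − 9| ≥ |-18| − |u + 9| > 18 − 9 = 9.
Hence |(7u + 7)/(u - 9) − (28/9)| < 70|u + 9|/(18·9) = (35/81)|u + 9|, which is < ϵ once |u + 9| < (81/35)ϵ.
Take δ = min(9, (81/35)ϵ). Then 0 < |u + 9| < δ forces both bounds, so |(7u + 7)/(u - 9) − (28/9)| < ϵ.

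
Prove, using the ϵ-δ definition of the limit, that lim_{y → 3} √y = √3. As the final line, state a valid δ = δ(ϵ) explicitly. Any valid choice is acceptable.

δ = min(3, √3·ϵ)

Let ϵ > 0 be given. We want δ > 0 such that 0 < |y − 3| < δ implies |√y − √3| < ϵ.
Rationalise: √y − √3 = (y − 3)/(√y + √3), so |√y − √3| = |y − 3|/(√y + √3).
Restrict δ ≤ 3 so that |y − 3| < 3 forces y > 0, and then √y + √3 > √3.
Hence |√y − √3| < |y − 3|/√3, which is < ϵ once |y − 3| < √3·ϵ.
Take δ = min(3, √3·ϵ). If 0 < |y − 3| < δ then y > 0 and |√y − √3| < |y − 3|/√3 < ϵ.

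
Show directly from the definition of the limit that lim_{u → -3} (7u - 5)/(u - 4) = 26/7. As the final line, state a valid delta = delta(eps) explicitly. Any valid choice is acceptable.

Let eps > 0. We want delta > 0 with 0 < |u + 3| < delta ⇒ |(7u - 5)/(u - 4) − (26/7)| < eps.
Combining over a common denominator, (7u - 5)/(u - 4) − (26/7) = [(7u - 5)·(-7) − (-26)·(u - 4)] / [(-7)·(u - 4)] = -23(u + 3) / ((-7)(u - 4)).
So |(7u - 5)/(u - 4) − (26/7)| = 23|u + 3| / (7·|u − 4|).
Require delta ≤ 7/2, so |u − 4| ≥ |-7| − |u + 3| > 7 − 7/2 = 7/2.
Hence |(7u - 5)/(u - 4) − (26/7)| < 23|u + 3|/(7·(7/2)) = (46/49)|u + 3|, which is < eps once |u + 3| < (49/46)eps.
Take delta = min(7/2, (49/46)eps). Then 0 < |u + 3| < delta forces both bounds, so |(7u - 5)/(u - 4) − (26/7)| < eps.

delta = min(7/2, (49/46)eps)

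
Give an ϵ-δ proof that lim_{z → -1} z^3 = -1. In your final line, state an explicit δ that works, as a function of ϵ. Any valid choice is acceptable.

δ = min(2, ϵ/13)

Fix ϵ > 0. We seek δ > 0 with 0 < |z + 1| < δ ⇒ |z^3 + 1| < ϵ.
Factor: z^3 + 1 = (z + 1)(z^2 - z + 1), so |z^3 + 1| = |z + 1|·|z^2 - z + 1|.
Impose δ ≤ 2 so that |z| < 3; then |z^2 - z + 1| ≤ 13.
Hence |z^3 + 1| ≤ 13|z + 1|, which is < ϵ once |z + 1| < ϵ/13.
Take δ = min(2, ϵ/13). If 0 < |z + 1| < δ then both bounds hold and |z^3 + 1| ≤ 13|z + 1| < 13·(ϵ/13) = ϵ.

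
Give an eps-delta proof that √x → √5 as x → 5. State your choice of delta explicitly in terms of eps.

delta = min(5, √5·eps)

Fix eps > 0. We want delta > 0 such that 0 < |x − 5| < delta implies |√x − √5| < eps.
Multiplying by the conjugate, |√x − √5| = |x − 5|/(√x + √5).
Restrict delta ≤ 5 so that |x − 5| < 5 forces x > 0, and then √x + √5 > √5.
Hence |√x − √5| < |x − 5|/√5, which is < eps once |x − 5| < √5·eps.
Take delta = min(5, √5·eps). If 0 < |x − 5| < delta then x > 0 and |√x − √5| < |x − 5|/√5 < eps.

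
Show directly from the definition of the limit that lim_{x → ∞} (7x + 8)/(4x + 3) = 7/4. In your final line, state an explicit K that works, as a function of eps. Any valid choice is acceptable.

Suppose eps > 0. We seek K > 0 such that x > K implies |(7x + 8)/(4x + 3) − (7/4)| < eps.
(7x + 8)/(4x + 3) − (7/4) = (4(7x + 8) − 7(4x + 3)) / (4(4x + 3)) = 11/(4(4x + 3)).
For x > 0 we have 4x + 3 > 4x, so |(7x + 8)/(4x + 3) − (7/4)| = 11/(4(4x + 3)) < 11/(4·4x) = (11/16)/x.
Thus |(7x + 8)/(4x + 3) − (7/4)| < eps whenever x > (11/16)/eps.
Take K = (11/16)/eps. If x > K then |(7x + 8)/(4x + 3) − (7/4)| < (11/16)/x < eps.

K = (11/16)/eps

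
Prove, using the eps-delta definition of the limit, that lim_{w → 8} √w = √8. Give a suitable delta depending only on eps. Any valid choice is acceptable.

delta = min(8, √8·eps)

Fix eps > 0. We want delta > 0 such that 0 < |w − 8| < delta implies |√w − √8| < eps.
Multiplying by the conjugate, |√w − √8| = |w − 8|/(√w + √8).
Restrict delta ≤ 8 so that |w − 8| < 8 forces w > 0, and then √w + √8 > √8.
Hence |√w − √8| < |w − 8|/√8, which is < eps once |w − 8| < √8·eps.
Take delta = min(8, √8·eps). If 0 < |w − 8| < delta then w > 0 and |√w − √8| < |w − 8|/√8 < eps.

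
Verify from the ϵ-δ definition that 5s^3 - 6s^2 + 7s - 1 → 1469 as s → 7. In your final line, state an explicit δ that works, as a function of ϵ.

Suppose ϵ > 0. We want δ > 0 such that 0 < |s − 7| < δ implies |(5s^3 - 6s^2 + 7s - 1) − 1469| < ϵ.
(5s^3 - 6s^2 + 7s - 1) − 1469 = 5s^3 - 6s^2 + 7s - 1470 = (s − 7)(5s^2 + 29s + 210).
So |(5s^3 - 6s^2 + 7s - 1) − 1469| = |s − 7|·|5s^2 + 29s + 210|.
Require δ ≤ 1. Then |s − 7| < 1 gives |s| < 8, and by the triangle inequality |5s^2 + 29s + 210| ≤ 5·8^2 + 29·8 + 210 = 762.
Hence |(5s^3 - 6s^2 + 7s - 1) − 1469| ≤ 762|s − 7| < ϵ provided |s − 7| < ϵ/762.
Take δ = min(1, ϵ/762). Then 0 < |s − 7| < δ gives both |s − 7| < 1 and |s − 7| < ϵ/762, so |(5s^3 - 6s^2 + 7s - 1) − 1469| < ϵ.

δ = min(1, ϵ/762)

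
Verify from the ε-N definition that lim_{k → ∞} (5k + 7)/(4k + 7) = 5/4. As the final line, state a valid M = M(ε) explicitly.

Let ε > 0. For k ≥ 1, |(5k + 7)/(4k + 7) − (5/4)| = |-7|/(4(4k + 7)) = 7/(4(4k + 7)).
Since 4k + 7 ≥ 4k for k ≥ 1, this is ≤ 7/(4·4k) = (7/16)/k.
So |(5k + 7)/(4k + 7) − (5/4)| < ε whenever k > (7/16)/ε.
Take M = (7/16)/ε. If k > M then |(5k + 7)/(4k + 7) − (5/4)| ≤ (7/16)/k < ε.

M = (7/16)/ε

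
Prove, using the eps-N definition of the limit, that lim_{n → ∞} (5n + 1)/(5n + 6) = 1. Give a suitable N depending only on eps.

N = 1/eps

Let eps > 0. For n ≥ 1, |(5n + 1)/(5n + 6) − 1| = |-25|/(5(5n + 6)) = 25/(5(5n + 6)).
Since 5n + 6 ≥ 5n for n ≥ 1, this is ≤ 25/(5·5n) = 1/n.
So |(5n + 1)/(5n + 6) − 1| < eps whenever n > 1/eps.
Take N = 1/eps. If n > N then |(5n + 1)/(5n + 6) − 1| ≤ 1/n < eps.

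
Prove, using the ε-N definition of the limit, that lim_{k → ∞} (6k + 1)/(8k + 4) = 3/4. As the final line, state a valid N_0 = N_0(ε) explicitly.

Let ε > 0 be given. For k ≥ 1, |(6k + 1)/(8k + 4) − (3/4)| = |-16|/(8(8k + 4)) = 16/(8(8k + 4)).
Since 8k + 4 ≥ 8k for k ≥ 1, this is ≤ 16/(8·8k) = (1/4)/k.
So |(6k + 1)/(8k + 4) − (3/4)| < ε whenever k > (1/4)/ε.
Take N_0 = (1/4)/ε. If k > N_0 then |(6k + 1)/(8k + 4) − (3/4)| ≤ (1/4)/k < ε.

N_0 = (1/4)/ε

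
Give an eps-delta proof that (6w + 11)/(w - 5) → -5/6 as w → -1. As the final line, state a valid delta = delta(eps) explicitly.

Let eps > 0 be given. We want delta > 0 with 0 < |w + 1| < delta ⇒ |(6w + 11)/(w - 5) + 5/6| < eps.
Combining over a common denominator, (6w + 11)/(w - 5) + 5/6 = [(6w + 11)·(-6) − 5·(w - 5)] / [(-6)·(w - 5)] = -41(w + 1) / ((-6)(w - 5)).
So |(6w + 11)/(w - 5) + 5/6| = 41|w + 1| / (6·|w − 5|).
Require delta ≤ 3, so |w − 5| ≥ |-6| − |w + 1| > 6 − 3 = 3.
Hence |(6w + 11)/(w - 5) + 5/6| < 41|w + 1|/(6·3) = (41/18)|w + 1|, which is < eps once |w + 1| < (18/41)eps.
Take delta = min(3, (18/41)eps). Then 0 < |w + 1| < delta forces both bounds, so |(6w + 11)/(w - 5) + 5/6| < eps.

delta = min(3, (18/41)eps)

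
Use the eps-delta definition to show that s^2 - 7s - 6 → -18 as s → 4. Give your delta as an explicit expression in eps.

Let eps > 0 be given. We want delta > 0 such that 0 < |s − 4| < delta implies |(s^2 - 7s - 6) + 18| < eps.
(s^2 - 7s - 6) + 18 = s^2 - 7s + 12 = (s − 4)(s - 3).
So |(s^2 - 7s - 6) + 18| = |s − 4|·|s - 3|.
Assume first that |s − 4| < 1, so |s| < 5. Then |s - 3| ≤ 5 + 3 = 8.
Hence |(s^2 - 7s - 6) + 18| ≤ 8|s − 4| < eps provided |s − 4| < eps/8.
Choosing delta = min(1, eps/8) ensures both conditions, hence |(s^2 - 7s - 6) + 18| < eps.

delta = min(1, eps/8)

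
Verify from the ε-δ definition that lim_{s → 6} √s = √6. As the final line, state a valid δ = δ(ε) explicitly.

δ = min(6, √6·ε)

Suppose ε > 0. We want δ > 0 such that 0 < |s − 6| < δ implies |√s − √6| < ε.
Rationalise: √s − √6 = (s − 6)/(√s + √6), so |√s − √6| = |s − 6|/(√s + √6).
Restrict δ ≤ 6 so that |s − 6| < 6 forces s > 0, and then √s + √6 > √6.
Hence |√s − √6| < |s − 6|/√6, which is < ε once |s − 6| < √6·ε.
Take δ = min(6, √6·ε). If 0 < |s − 6| < δ then s > 0 and |√s − √6| < |s − 6|/√6 < ε.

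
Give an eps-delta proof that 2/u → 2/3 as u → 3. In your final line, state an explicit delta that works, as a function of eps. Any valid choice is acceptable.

delta = min(3/2, (9/4)eps)

Fix eps > 0. We seek delta > 0 such that 0 < |u − 3| < delta implies |2/u − (2/3)| < eps.
|2/u − (2/3)| = 2·|3 − u|/(3·|u|) = 2|u − 3|/(3|u|).
Require delta ≤ 3/2 so that |u| > 3 − 3/2 = 3/2, hence 3|u| > 9/2.
Then |2/u − (2/3)| < 2|u − 3|/(9/2), which is < eps when |u − 3| < (9/4)eps.
Take delta = min(3/2, (9/4)eps). Then 0 < |u − 3| < delta gives both |u − 3| < 3/2 and |u − 3| < (9/4)eps, so |2/u − (2/3)| < eps.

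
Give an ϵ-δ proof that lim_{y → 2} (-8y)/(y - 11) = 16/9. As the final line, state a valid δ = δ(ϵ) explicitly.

Let ϵ > 0 be given. We want δ > 0 with 0 < |y − 2| < δ ⇒ |(-8y)/(y - 11) − (16/9)| < ϵ.
Combining over a common denominator, (-8y)/(y - 11) − (16/9) = [(-8y)·(-9) − (-16)·(y - 11)] / [(-9)·(y - 11)] = 88(y − 2) / ((-9)(y - 11)).
So |(-8y)/(y - 11) − (16/9)| = 88|y − 2| / (9·|y − 11|).
Require δ ≤ 9/2, so |y − 11| ≥ |-9| − |y − 2| > 9 − 9/2 = 9/2.
Hence |(-8y)/(y - 11) − (16/9)| < 88|y − 2|/(9·(9/2)) = (176/81)|y − 2|, which is < ϵ once |y − 2| < (81/176)ϵ.
Take δ = min(9/2, (81/176)ϵ). Then 0 < |y − 2| < δ forces both bounds, so |(-8y)/(y - 11) − (16/9)| < ϵ.

δ = min(9/2, (81/176)ϵ)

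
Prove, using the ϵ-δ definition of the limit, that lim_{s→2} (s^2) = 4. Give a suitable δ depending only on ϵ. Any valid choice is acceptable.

δ = min(1, ϵ/5)

Let ϵ > 0. We seek δ > 0 with 0 < |s − 2| < δ ⇒ |s^2 − 4| < ϵ.
Factor: s^2 − 4 = (s − 2)(s + 2), so |s^2 − 4| = |s − 2|·|s + 2|.
Restrict δ ≤ 1. Then |s − 2| < 1 gives |s| < 3, so by the triangle inequality |s + 2| ≤ 3 + 2 = 5.
Hence |s^2 − 4| ≤ 5|s − 2|, which is < ϵ once |s − 2| < ϵ/5.
Take δ = min(1, ϵ/5). If 0 < |s − 2| < δ then both bounds hold and |s^2 − 4| ≤ 5|s − 2| < 5·(ϵ/5) = ϵ.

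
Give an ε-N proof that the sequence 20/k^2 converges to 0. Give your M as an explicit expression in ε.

M = (20/ε)^{1/2}

Suppose ε > 0. For k ≥ 1, |20/k^2 − 0| = 20/k^2.
20/k^2 < ε ⇔ k^2 > 20/ε ⇔ k > (20/ε)^{1/2}.
Take M = (20/ε)^{1/2}. Then k > M implies 20/k^2 < ε.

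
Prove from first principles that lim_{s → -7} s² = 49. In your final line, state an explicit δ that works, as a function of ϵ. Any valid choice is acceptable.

Let ϵ > 0 be given. We seek δ > 0 with 0 < |s + 7| < δ ⇒ |s² − 49| < ϵ.
Factor: s² − 49 = (s + 7)(s - 7), so |s² − 49| = |s + 7|·|s - 7|.
Impose δ ≤ 2 so that |s| < 9; then |s - 7| ≤ 16.
Hence |s² − 49| ≤ 16|s + 7|, which is < ϵ once |s + 7| < ϵ/16.
Take δ = min(2, ϵ/16). If 0 < |s + 7| < δ then both bounds hold and |s² − 49| ≤ 16|s + 7| < 16·(ϵ/16) = ϵ.

δ = min(2, ϵ/16)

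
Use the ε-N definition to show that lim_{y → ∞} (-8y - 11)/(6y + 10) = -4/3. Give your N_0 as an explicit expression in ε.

N_0 = (7/18)/ε

Let ε > 0 be given. We seek N_0 > 0 such that y > N_0 implies |(-8y - 11)/(6y + 10) + 4/3| < ε.
(-8y - 11)/(6y + 10) + 4/3 = (6(-8y - 11) − (-8)(6y + 10)) / (6(6y + 10)) = 14/(6(6y + 10)).
For y > 0 we have 6y + 10 > 6y, so |(-8y - 11)/(6y + 10) + 4/3| = 14/(6(6y + 10)) < 14/(6·6y) = (7/18)/y.
Thus |(-8y - 11)/(6y + 10) + 4/3| < ε whenever y > (7/18)/ε.
Take N_0 = (7/18)/ε. If y > N_0 then |(-8y - 11)/(6y + 10) + 4/3| < (7/18)/y < ε.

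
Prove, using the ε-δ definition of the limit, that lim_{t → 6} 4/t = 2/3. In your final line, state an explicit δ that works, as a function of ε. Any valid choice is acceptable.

Suppose ε > 0. We seek δ > 0 such that 0 < |t − 6| < δ implies |4/t − (2/3)| < ε.
|4/t − (2/3)| = 4·|6 − t|/(6·|t|) = 4|t − 6|/(6|t|).
Require δ ≤ 3 so that |t| > 6 − 3 = 3, hence 6|t| > 18.
Then |4/t − (2/3)| < 4|t − 6|/18, which is < ε when |t − 6| < (9/2)ε.
Take δ = min(3, (9/2)ε). Then 0 < |t − 6| < δ gives both |t − 6| < 3 and |t − 6| < (9/2)ε, so |4/t − (2/3)| < ε.

δ = min(3, (9/2)ε)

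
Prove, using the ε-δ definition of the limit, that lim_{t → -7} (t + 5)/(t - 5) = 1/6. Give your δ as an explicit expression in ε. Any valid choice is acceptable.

δ = min(6, (36/5)ε)

Let ε > 0. We want δ > 0 with 0 < |t + 7| < δ ⇒ |(t + 5)/(t - 5) − (1/6)| < ε.
Combining over a common denominator, (t + 5)/(t - 5) − (1/6) = [(t + 5)·(-12) − (-2)·(t - 5)] / [(-12)·(t - 5)] = -10(t + 7) / ((-12)(t - 5)).
So |(t + 5)/(t - 5) − (1/6)| = 10|t + 7| / (12·|t − 5|).
Restrict δ ≤ 6. Then |t + 7| < 6 gives |t − 5| = |(t + 7) + (-12)| ≥ 12 − 6 = 6.
Hence |(t + 5)/(t - 5) − (1/6)| < 10|t + 7|/(12·6) = (5/36)|t + 7|, which is < ε once |t + 7| < (36/5)ε.
Take δ = min(6, (36/5)ε). Then 0 < |t + 7| < δ forces both bounds, so |(t + 5)/(t - 5) − (1/6)| < ε.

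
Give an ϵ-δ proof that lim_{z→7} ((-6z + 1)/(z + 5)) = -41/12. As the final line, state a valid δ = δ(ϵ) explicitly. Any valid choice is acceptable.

Let ϵ > 0. We want δ > 0 with 0 < |z − 7| < δ ⇒ |(-6z + 1)/(z + 5) + 41/12| < ϵ.
Combining over a common denominator, (-6z + 1)/(z + 5) + 41/12 = [(-6z + 1)·12 − (-41)·(z + 5)] / [12·(z + 5)] = -31(z − 7) / (12(z + 5)).
So |(-6z + 1)/(z + 5) + 41/12| = 31|z − 7| / (12·|z + 5|).
Require δ ≤ 6, so |z + 5| ≥ |12| − |z − 7| > 12 − 6 = 6.
Hence |(-6z + 1)/(z + 5) + 41/12| < 31|z − 7|/(12·6) = (31/72)|z − 7|, which is < ϵ once |z − 7| < (72/31)ϵ.
Take δ = min(6, (72/31)ϵ). Then 0 < |z − 7| < δ forces both bounds, so |(-6z + 1)/(z + 5) + 41/12| < ϵ.

δ = min(6, (72/31)ϵ)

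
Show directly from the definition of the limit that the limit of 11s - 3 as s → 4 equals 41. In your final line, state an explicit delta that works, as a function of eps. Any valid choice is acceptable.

delta = eps/11

Let eps > 0 be given. We need delta > 0 so that 0 < |s − 4| < delta implies |(11s - 3) − 41| < eps.
|(11s - 3) − 41| = |11s - 44| = 11|s − 4|.
Thus it suffices that |s − 4| < eps/11.
Choosing delta = eps/11 gives |(11s - 3) − 41| = 11|s − 4| < eps whenever |s − 4| < delta.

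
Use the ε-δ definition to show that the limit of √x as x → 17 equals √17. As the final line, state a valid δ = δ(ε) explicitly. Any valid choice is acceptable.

δ = min(17, √17·ε)

Let ε > 0. We want δ > 0 such that 0 < |x − 17| < δ implies |√x − √17| < ε.
Multiplying by the conjugate, |√x − √17| = |x − 17|/(√x + √17).
Restrict δ ≤ 17 so that |x − 17| < 17 forces x > 0, and then √x + √17 > √17.
Hence |√x − √17| < |x − 17|/√17, which is < ε once |x − 17| < √17·ε.
Take δ = min(17, √17·ε). If 0 < |x − 17| < δ then x > 0 and |√x − √17| < |x − 17|/√17 < ε.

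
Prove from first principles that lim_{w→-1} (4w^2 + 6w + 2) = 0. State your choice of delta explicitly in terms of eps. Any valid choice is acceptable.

delta = min(1, eps/10)

Suppose eps > 0. We want delta > 0 such that 0 < |w + 1| < delta implies |(4w^2 + 6w + 2)| < eps.
(4w^2 + 6w + 2) = 4w^2 + 6w + 2 = (w + 1)(4w + 2).
So |(4w^2 + 6w + 2)| = |w + 1|·|4w + 2|.
Assume first that |w + 1| < 1, so |w| < 2. Then |4w + 2| ≤ 4·2 + 2 = 10.
Hence |(4w^2 + 6w + 2)| ≤ 10|w + 1| < eps provided |w + 1| < eps/10.
Take delta = min(1, eps/10). Then 0 < |w + 1| < delta gives both |w + 1| < 1 and |w + 1| < eps/10, so |(4w^2 + 6w + 2)| < eps.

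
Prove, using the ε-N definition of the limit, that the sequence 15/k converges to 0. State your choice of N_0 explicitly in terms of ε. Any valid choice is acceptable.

N_0 = 15/ε

Suppose ε > 0. For k ≥ 1, |15/k − 0| = 15/(k) ≤ 15/k.
We need 15/k < ε, i.e. k > 15/ε.
Take N_0 = 15/ε. If k > N_0 then |15/k| ≤ 15/k < ε.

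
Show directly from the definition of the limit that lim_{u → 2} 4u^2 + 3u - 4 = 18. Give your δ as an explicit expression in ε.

Let ε > 0 be given. We want δ > 0 such that 0 < |u − 2| < δ implies |(4u^2 + 3u - 4) − 18| < ε.
(4u^2 + 3u - 4) − 18 = 4u^2 + 3u - 22 = (u − 2)(4u + 11).
So |(4u^2 + 3u - 4) − 18| = |u − 2|·|4u + 11|.
Require δ ≤ 1. Then |u − 2| < 1 gives |u| < 3, and by the triangle inequality |4u + 11| ≤ 4·3 + 11 = 23.
Hence |(4u^2 + 3u - 4) − 18| ≤ 23|u − 2| < ε provided |u − 2| < ε/23.
Take δ = min(1, ε/23). Then 0 < |u − 2| < δ gives both |u − 2| < 1 and |u − 2| < ε/23, so |(4u^2 + 3u - 4) − 18| < ε.

δ = min(1, ε/23)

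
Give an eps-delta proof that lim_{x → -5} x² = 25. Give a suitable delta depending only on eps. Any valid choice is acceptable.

Let eps > 0 be given. We seek delta > 0 with 0 < |x + 5| < delta ⇒ |x² − 25| < eps.
Factor: x² − 25 = (x + 5)(x - 5), so |x² − 25| = |x + 5|·|x - 5|.
Impose delta ≤ 1 so that |x| < 6; then |x - 5| ≤ 11.
Hence |x² − 25| ≤ 11|x + 5|, which is < eps once |x + 5| < eps/11.
Take delta = min(1, eps/11). If 0 < |x + 5| < delta then both bounds hold and |x² − 25| ≤ 11|x + 5| < 11·(eps/11) = eps.

delta = min(1, eps/11)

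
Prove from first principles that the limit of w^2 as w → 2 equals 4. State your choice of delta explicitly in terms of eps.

delta = min(1, eps/5)

Let eps > 0 be given. We seek delta > 0 with 0 < |w − 2| < delta ⇒ |w^2 − 4| < eps.
Factor: w^2 − 4 = (w − 2)(w + 2), so |w^2 − 4| = |w − 2|·|w + 2|.
Impose delta ≤ 1 so that |w| < 3; then |w + 2| ≤ 5.
Hence |w^2 − 4| ≤ 5|w − 2|, which is < eps once |w − 2| < eps/5.
Take delta = min(1, eps/5). If 0 < |w − 2| < delta then both bounds hold and |w^2 − 4| ≤ 5|w − 2| < 5·(eps/5) = eps.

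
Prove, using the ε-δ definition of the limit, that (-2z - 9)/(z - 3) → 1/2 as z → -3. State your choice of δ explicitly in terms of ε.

δ = min(3, (6/5)ε)

Fix ε > 0. We want δ > 0 with 0 < |z + 3| < δ ⇒ |(-2z - 9)/(z - 3) − (1/2)| < ε.
Combining over a common denominator, (-2z - 9)/(z - 3) − (1/2) = [(-2z - 9)·(-6) − (-3)·(z - 3)] / [(-6)·(z - 3)] = 15(z + 3) / ((-6)(z - 3)).
So |(-2z - 9)/(z - 3) − (1/2)| = 15|z + 3| / (6·|z − 3|).
Restrict δ ≤ 3. Then |z + 3| < 3 gives |z − 3| = |(z + 3) + (-6)| ≥ 6 − 3 = 3.
Hence |(-2z - 9)/(z - 3) − (1/2)| < 15|z + 3|/(6·3) = (5/6)|z + 3|, which is < ε once |z + 3| < (6/5)ε.
Take δ = min(3, (6/5)ε). Then 0 < |z + 3| < δ forces both bounds, so |(-2z - 9)/(z - 3) − (1/2)| < ε.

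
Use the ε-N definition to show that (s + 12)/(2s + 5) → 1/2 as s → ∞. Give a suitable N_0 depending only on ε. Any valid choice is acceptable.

Let ε > 0 be given. We seek N_0 > 0 such that s > N_0 implies |(s + 12)/(2s + 5) − (1/2)| < ε.
(s + 12)/(2s + 5) − (1/2) = (2(s + 12) − (2s + 5)) / (2(2s + 5)) = 19/(2(2s + 5)).
For s > 0 we have 2s + 5 > 2s, so |(s + 12)/(2s + 5) − (1/2)| = 19/(2(2s + 5)) < 19/(2·2s) = (19/4)/s.
Thus |(s + 12)/(2s + 5) − (1/2)| < ε whenever s > (19/4)/ε.
Take N_0 = (19/4)/ε. If s > N_0 then |(s + 12)/(2s + 5) − (1/2)| < (19/4)/s < ε.

N_0 = (19/4)/ε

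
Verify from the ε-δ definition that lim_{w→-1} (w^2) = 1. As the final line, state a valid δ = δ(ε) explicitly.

Fix ε > 0. We seek δ > 0 with 0 < |w + 1| < δ ⇒ |w^2 − 1| < ε.
Factor: w^2 − 1 = (w + 1)(w - 1), so |w^2 − 1| = |w + 1|·|w - 1|.
Restrict δ ≤ 2. Then |w + 1| < 2 gives |w| < 3, so by the triangle inequality |w - 1| ≤ 3 + 1 = 4.
Hence |w^2 − 1| ≤ 4|w + 1|, which is < ε once |w + 1| < ε/4.
Take δ = min(2, ε/4). If 0 < |w + 1| < δ then both bounds hold and |w^2 − 1| ≤ 4|w + 1| < 4·(ε/4) = ε.

δ = min(2, ε/4)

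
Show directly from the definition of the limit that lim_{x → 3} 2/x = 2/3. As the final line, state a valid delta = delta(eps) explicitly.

Let eps > 0. We seek delta > 0 such that 0 < |x − 3| < delta implies |2/x − (2/3)| < eps.
|2/x − (2/3)| = 2·|3 − x|/(3·|x|) = 2|x − 3|/(3|x|).
Restrict delta ≤ 3/2. Then |x − 3| < 3/2 gives |x| > 3/2, so 3|x| > 9/2.
Then |2/x − (2/3)| < 2|x − 3|/(9/2), which is < eps when |x − 3| < (9/4)eps.
Take delta = min(3/2, (9/4)eps). Then 0 < |x − 3| < delta gives both |x − 3| < 3/2 and |x − 3| < (9/4)eps, so |2/x − (2/3)| < eps.

delta = min(3/2, (9/4)eps)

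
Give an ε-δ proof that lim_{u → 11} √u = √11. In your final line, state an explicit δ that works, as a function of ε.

δ = min(11, √11·ε)

Let ε > 0 be given. We want δ > 0 such that 0 < |u − 11| < δ implies |√u − √11| < ε.
Multiplying by the conjugate, |√u − √11| = |u − 11|/(√u + √11).
Restrict δ ≤ 11 so that |u − 11| < 11 forces u > 0, and then √u + √11 > √11.
Hence |√u − √11| < |u − 11|/√11, which is < ε once |u − 11| < √11·ε.
Take δ = min(11, √11·ε). If 0 < |u − 11| < δ then u > 0 and |√u − √11| < |u − 11|/√11 < ε.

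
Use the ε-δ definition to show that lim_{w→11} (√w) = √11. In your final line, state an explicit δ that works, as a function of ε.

δ = min(11, √11·ε)

Fix ε > 0. We want δ > 0 such that 0 < |w − 11| < δ implies |√w − √11| < ε.
Rationalise: √w − √11 = (w − 11)/(√w + √11), so |√w − √11| = |w − 11|/(√w + √11).
Restrict δ ≤ 11 so that |w − 11| < 11 forces w > 0, and then √w + √11 > √11.
Hence |√w − √11| < |w − 11|/√11, which is < ε once |w − 11| < √11·ε.
Take δ = min(11, √11·ε). If 0 < |w − 11| < δ then w > 0 and |√w − √11| < |w − 11|/√11 < ε.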